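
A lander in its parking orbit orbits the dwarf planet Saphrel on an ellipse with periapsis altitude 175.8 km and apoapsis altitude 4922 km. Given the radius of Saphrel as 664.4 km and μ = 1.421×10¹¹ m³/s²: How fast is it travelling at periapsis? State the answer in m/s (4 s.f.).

v ≈ 542.2 m/s

r_p = 664.4 + 175.8 = 840.20 km = 8.4020×10⁵ m.
r_a = 664.4 + 4922 = 5586.4 km = 5.5864×10⁶ m.
Semi-major axis a = (r_p + r_a)/2 = 3213.3 km = 3.213×10⁶ m.
Vis-viva: v² = μ(2/r − 1/a) = 1.421×10¹¹ × (2.380×10⁻⁶ − 3.112×10⁻⁷) = 2.940×10⁵ m²/s².
v = 542.2 m/s.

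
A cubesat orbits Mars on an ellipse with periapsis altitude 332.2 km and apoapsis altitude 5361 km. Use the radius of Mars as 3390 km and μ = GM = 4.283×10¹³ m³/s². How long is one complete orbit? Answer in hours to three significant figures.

T ≈ 4.15 hours

r_p = 3390 + 332.2 = 3722.2 km = 3.7222×10⁶ m.
r_a = 3390 + 5361 = 8751.0 km = 8.7510×10⁶ m.
Semi-major axis a = (r_p + r_a)/2 = (3722.2 + 8751.0)/2 = 6236.6 km = 6.237×10⁶ m.
By Kepler's third law T = 2π√(a³/μ) = 2π × 2.380×10³ = 1.495×10⁴ s.
= 4.154 hours.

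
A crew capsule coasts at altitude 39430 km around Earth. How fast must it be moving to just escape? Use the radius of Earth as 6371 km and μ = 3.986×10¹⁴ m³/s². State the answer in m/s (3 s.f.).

v_esc ≈ 4170 m/s

r = 6371 + 39430 = 45801 km = 4.5801×10⁷ m.
Escape speed v_esc = √(2μ/r) = √(2 × 3.986×10¹⁴ / 4.580×10⁷) = √(1.741×10⁷) = 4172 m/s.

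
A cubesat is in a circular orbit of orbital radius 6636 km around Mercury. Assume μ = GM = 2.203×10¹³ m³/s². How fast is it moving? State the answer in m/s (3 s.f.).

v ≈ 1820 m/s

r = 6636 km = 6.636×10⁶ m.
For a circular orbit v = √(μ/r) = √(2.203×10¹³ / 6.636×10⁶) = √(3.320×10⁶) = 1822 m/s.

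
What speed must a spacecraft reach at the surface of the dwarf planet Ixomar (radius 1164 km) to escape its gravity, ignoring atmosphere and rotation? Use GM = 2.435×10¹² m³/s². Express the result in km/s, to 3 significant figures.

r = R = 1.164×10⁶ m.
Escape speed v_esc = √(2μ/r) = √(2 × 2.435×10¹² / 1.164×10⁶) = √(4.184×10⁶) = 2045 m/s.
= 2.045 km/s.

v_esc ≈ 2.05 km/s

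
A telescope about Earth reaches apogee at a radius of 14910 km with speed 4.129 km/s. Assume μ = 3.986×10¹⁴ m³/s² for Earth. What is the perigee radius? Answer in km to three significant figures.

perigee radius ≈ 6980 km

r_a = 1.491×10⁷ m.
Specific energy ε = v²/2 − μ/r = -1.821×10⁷ J/kg, so a = −μ/(2ε) = 1.094×10⁷ m.
The apsides satisfy r_p + r_a = 2a, so the perigee radius is 2a − r_a = 6.980×10⁶ m = 6979.8 km.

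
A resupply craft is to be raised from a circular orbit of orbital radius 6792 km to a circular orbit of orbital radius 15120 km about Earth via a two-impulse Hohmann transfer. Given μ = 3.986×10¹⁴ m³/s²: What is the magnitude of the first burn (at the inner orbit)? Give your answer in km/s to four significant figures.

r₁ = 6792 km = 6.792×10⁶ m.
r₂ = 15120 km = 1.512×10⁷ m.
Transfer ellipse a_t = (r₁ + r₂)/2 = 1.096×10⁷ m.
At r₁: circular v_c1 = √(μ/r₁) = 7661 m/s; transfer-perigee v_p = √[μ(2/r₁ − 1/a_t)] = 9000 m/s.
Δv₁ = v_p − v_c1 = 1339 m/s.
= 1.339 km/s.

Δv ≈ 1.339 km/s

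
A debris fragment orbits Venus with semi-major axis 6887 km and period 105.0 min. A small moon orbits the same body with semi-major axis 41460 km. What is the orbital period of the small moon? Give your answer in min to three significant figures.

Kepler's third law: T² ∝ a³, so T₂ = T₁ (a₂/a₁)^(3/2).
a₂/a₁ = 6.020, (a₂/a₁)^(3/2) = 14.77.
T₂ = 105.0 × 14.77 = 1551 min.

T₂ ≈ 1550 min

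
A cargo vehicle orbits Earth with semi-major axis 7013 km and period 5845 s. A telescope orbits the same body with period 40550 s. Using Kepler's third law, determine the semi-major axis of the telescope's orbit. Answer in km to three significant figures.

a₂ ≈ 25500 km

Kepler's third law: a³ ∝ T², so a₂ = a₁ (T₂/T₁)^(2/3).
T₂/T₁ = 6.938, (T₂/T₁)^(2/3) = 3.638.
a₂ = 7013 × 3.638 = 25510 km.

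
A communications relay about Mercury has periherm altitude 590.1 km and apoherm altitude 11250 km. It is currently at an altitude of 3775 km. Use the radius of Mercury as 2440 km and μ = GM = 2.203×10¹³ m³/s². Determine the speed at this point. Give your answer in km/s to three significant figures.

r_p = 2440 + 590.1 = 3030.1 km = 3.0301×10⁶ m.
r_a = 2440 + 11250 = 13690 km = 1.3690×10⁷ m.
r = 2440 + 3775 = 6215.0 km = 6.215×10⁶ m.
Semi-major axis a = (r_p + r_a)/2 = 8360.0 km = 8.360×10⁶ m.
Vis-viva: v² = μ(2/r − 1/a) = 2.203×10¹³ × (3.218×10⁻⁷ − 1.196×10⁻⁷) = 4.454×10⁶ m²/s².
v = 2110 m/s = 2.110 km/s.

v ≈ 2.11 km/s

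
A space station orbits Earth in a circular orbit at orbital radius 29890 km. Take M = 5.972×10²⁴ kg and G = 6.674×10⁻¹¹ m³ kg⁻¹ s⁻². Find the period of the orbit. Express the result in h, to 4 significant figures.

T ≈ 14.29 h

μ = GM = 6.674×10⁻¹¹ × 5.972×10²⁴ = 3.986×10¹⁴ m³/s².
r = 29890 km = 2.989×10⁷ m.
Kepler's third law: T = 2π√(r³/μ) = 2π√((2.989×10⁷)³ / 3.986×10¹⁴).
r³/μ = 6.700×10⁷ s², so T = 2π × 8.185×10³ = 5.143×10⁴ s.
Converting: 5.143×10⁴ s ÷ 3600 = 14.29 h.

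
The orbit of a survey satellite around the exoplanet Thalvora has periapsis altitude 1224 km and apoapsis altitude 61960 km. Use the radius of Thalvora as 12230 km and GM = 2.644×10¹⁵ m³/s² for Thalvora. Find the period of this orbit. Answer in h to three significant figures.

T ≈ 9.85 h

r_p = 12230 + 1224 = 13454 km = 1.3454×10⁷ m.
r_a = 12230 + 61960 = 74190 km = 7.4190×10⁷ m.
Semi-major axis a = (r_p + r_a)/2 = (13454 + 74190)/2 = 43822 km = 4.382×10⁷ m.
By Kepler's third law T = 2π√(a³/μ) = 2π × 5.642×10³ = 3.545×10⁴ s.
= 9.847 h.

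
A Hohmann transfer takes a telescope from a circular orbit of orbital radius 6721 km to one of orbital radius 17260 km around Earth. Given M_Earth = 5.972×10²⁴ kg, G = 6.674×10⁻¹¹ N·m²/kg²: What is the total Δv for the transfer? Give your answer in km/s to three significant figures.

μ = GM = 6.674×10⁻¹¹ × 5.972×10²⁴ = 3.986×10¹⁴ m³/s².
r₁ = 6721 km = 6.721×10⁶ m.
r₂ = 17260 km = 1.726×10⁷ m.
Transfer ellipse a_t = (r₁ + r₂)/2 = 1.199×10⁷ m.
At r₁: circular v_c1 = √(μ/r₁) = 7701 m/s; transfer-perigee v_p = √[μ(2/r₁ − 1/a_t)] = 9239 m/s.
Δv₁ = v_p − v_c1 = 1538 m/s.
At r₂: circular v_c2 = √(μ/r₂) = 4805 m/s; transfer-apogee v_a = √[μ(2/r₂ − 1/a_t)] = 3598 m/s.
Δv₂ = v_c2 − v_a = 1208 m/s.
Total Δv = Δv₁ + Δv₂ = 2746 m/s = 2.746 km/s.

Δv_total ≈ 2.75 km/s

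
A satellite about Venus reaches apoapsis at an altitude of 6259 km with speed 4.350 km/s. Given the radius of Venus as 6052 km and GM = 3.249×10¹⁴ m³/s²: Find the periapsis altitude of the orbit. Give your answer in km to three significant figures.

periapsis altitude ≈ 828 km

r_a = 6052 + 6259 = 12311 km = 1.231×10⁷ m.
Specific energy ε = v²/2 − μ/r = -1.693×10⁷ J/kg, so a = −μ/(2ε) = 9.596×10⁶ m.
The apsides satisfy r_p + r_a = 2a, so the periapsis radius is 2a − r_a = 6.880×10⁶ m = 6880.0 km.
Periapsis altitude = 6880.0 − 6052 = 828.03 km.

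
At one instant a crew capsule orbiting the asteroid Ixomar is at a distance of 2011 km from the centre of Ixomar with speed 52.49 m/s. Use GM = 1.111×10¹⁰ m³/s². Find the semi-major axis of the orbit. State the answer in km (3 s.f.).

a ≈ 1340 km

r = 2.011×10⁶ m.
Specific orbital energy ε = v²/2 − μ/r = (52.49)²/2 − 1.111×10¹⁰/2.011×10⁶ = -4.147×10³ J/kg.
Since ε = −μ/(2a), a = −μ/(2ε) = 1.340×10⁶ m = 1339.5 km.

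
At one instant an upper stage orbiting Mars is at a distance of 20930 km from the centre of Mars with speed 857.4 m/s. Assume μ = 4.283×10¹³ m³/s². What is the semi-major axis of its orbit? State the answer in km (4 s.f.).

r = 2.093×10⁷ m.
Vis-viva rearranged: 1/a = 2/r − v²/μ = 9.556×10⁻⁸ − 1.716×10⁻⁸ = 7.839×10⁻⁸ m⁻¹.
a = 1.276×10⁷ m = 12756 km.

a ≈ 12760 km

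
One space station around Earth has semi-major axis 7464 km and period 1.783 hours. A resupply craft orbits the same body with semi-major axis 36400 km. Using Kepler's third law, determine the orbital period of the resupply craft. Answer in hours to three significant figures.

Kepler's third law: T² ∝ a³, so T₂ = T₁ (a₂/a₁)^(3/2).
a₂/a₁ = 4.877, (a₂/a₁)^(3/2) = 10.77.
T₂ = 1.783 × 10.77 = 19.20 hours.

T₂ ≈ 19.2 hours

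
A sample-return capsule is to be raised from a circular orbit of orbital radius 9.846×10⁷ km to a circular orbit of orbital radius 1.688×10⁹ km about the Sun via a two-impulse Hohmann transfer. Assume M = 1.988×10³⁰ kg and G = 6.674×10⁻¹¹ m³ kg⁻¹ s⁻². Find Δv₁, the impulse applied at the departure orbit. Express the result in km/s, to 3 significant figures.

Δv ≈ 13.8 km/s

μ = GM = 6.674×10⁻¹¹ × 1.988×10³⁰ = 1.327×10²⁰ m³/s².
r₁ = 9.846×10⁷ km = 9.846×10¹⁰ m.
r₂ = 1.688×10⁹ km = 1.688×10¹² m.
Transfer ellipse a_t = (r₁ + r₂)/2 = 8.932×10¹¹ m.
At r₁: circular v_c1 = √(μ/r₁) = 36710 m/s; transfer-perihelion v_p = √[μ(2/r₁ − 1/a_t)] = 50460 m/s.
Δv₁ = v_p − v_c1 = 13750 m/s.
= 13.75 km/s.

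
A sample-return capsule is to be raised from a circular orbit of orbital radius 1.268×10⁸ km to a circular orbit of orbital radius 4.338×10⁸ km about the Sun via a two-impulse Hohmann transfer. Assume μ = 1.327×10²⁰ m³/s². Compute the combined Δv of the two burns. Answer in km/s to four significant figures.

Δv_total ≈ 13.62 km/s

r₁ = 1.268×10⁸ km = 1.268×10¹¹ m.
r₂ = 4.338×10⁸ km = 4.338×10¹¹ m.
Transfer ellipse a_t = (r₁ + r₂)/2 = 2.803×10¹¹ m.
At r₁: circular v_c1 = √(μ/r₁) = 32350 m/s; transfer-perihelion v_p = √[μ(2/r₁ − 1/a_t)] = 40240 m/s.
Δv₁ = v_p − v_c1 = 7895 m/s.
At r₂: circular v_c2 = √(μ/r₂) = 17490 m/s; transfer-aphelion v_a = √[μ(2/r₂ − 1/a_t)] = 11760 m/s.
Δv₂ = v_c2 − v_a = 5726 m/s.
Total Δv = Δv₁ + Δv₂ = 13620 m/s = 13.62 km/s.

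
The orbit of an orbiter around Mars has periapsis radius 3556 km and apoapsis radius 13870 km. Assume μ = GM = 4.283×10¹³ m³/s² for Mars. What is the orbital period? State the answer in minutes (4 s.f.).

T ≈ 411.5 minutes

Semi-major axis a = (r_p + r_a)/2 = (3556.0 + 13870)/2 = 8713.0 km = 8.713×10⁶ m.
By Kepler's third law T = 2π√(a³/μ) = 2π × 3.930×10³ = 2.469×10⁴ s.
= 411.5 minutes.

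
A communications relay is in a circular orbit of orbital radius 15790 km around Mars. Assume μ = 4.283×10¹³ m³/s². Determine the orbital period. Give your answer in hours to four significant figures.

r = 15790 km = 1.579×10⁷ m.
Kepler's third law: T = 2π√(r³/μ) = 2π√((1.579×10⁷)³ / 4.283×10¹³).
r³/μ = 9.192×10⁷ s², so T = 2π × 9.587×10³ = 6.024×10⁴ s.
Converting: 6.024×10⁴ s ÷ 3600 = 16.73 hours.

T ≈ 16.73 hours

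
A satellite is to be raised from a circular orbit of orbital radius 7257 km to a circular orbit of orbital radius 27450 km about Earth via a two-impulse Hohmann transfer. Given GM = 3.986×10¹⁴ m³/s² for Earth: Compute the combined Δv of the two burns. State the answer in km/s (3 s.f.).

r₁ = 7257 km = 7.257×10⁶ m.
r₂ = 27450 km = 2.745×10⁷ m.
Transfer ellipse a_t = (r₁ + r₂)/2 = 1.735×10⁷ m.
At r₁: circular v_c1 = √(μ/r₁) = 7411 m/s; transfer-perigee v_p = √[μ(2/r₁ − 1/a_t)] = 9321 m/s.
Δv₁ = v_p − v_c1 = 1910 m/s.
At r₂: circular v_c2 = √(μ/r₂) = 3811 m/s; transfer-apogee v_a = √[μ(2/r₂ − 1/a_t)] = 2464 m/s.
Δv₂ = v_c2 − v_a = 1346 m/s.
Total Δv = Δv₁ + Δv₂ = 3256 m/s = 3.256 km/s.

Δv_total ≈ 3.26 km/s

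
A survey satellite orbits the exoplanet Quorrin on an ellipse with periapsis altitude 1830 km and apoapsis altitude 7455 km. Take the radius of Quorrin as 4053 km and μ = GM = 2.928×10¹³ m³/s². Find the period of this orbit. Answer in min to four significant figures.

T ≈ 496.2 min

r_p = 4053 + 1830 = 5883.0 km = 5.8830×10⁶ m.
r_a = 4053 + 7455 = 11508 km = 1.1508×10⁷ m.
Semi-major axis a = (r_p + r_a)/2 = (5883.0 + 11508)/2 = 8695.5 km = 8.696×10⁶ m.
By Kepler's third law T = 2π√(a³/μ) = 2π × 4.739×10³ = 2.977×10⁴ s.
= 496.2 min.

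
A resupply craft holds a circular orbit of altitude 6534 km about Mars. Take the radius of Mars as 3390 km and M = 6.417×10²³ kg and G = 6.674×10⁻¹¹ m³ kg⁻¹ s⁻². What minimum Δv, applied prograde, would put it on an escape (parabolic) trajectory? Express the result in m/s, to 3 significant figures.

Δv ≈ 860 m/s

μ = GM = 6.674×10⁻¹¹ × 6.417×10²³ = 4.283×10¹³ m³/s².
r = 3390 + 6534 = 9924.0 km = 9.9240×10⁶ m.
Circular speed v_c = √(μ/r) = 2077 m/s.
Escape speed v_esc = √(2μ/r) = √2 × v_c = 2938 m/s.
Δv = v_esc − v_c = 860.5 m/s.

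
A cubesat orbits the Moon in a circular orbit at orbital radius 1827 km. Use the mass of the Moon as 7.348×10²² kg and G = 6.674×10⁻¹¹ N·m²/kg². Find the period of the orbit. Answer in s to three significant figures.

μ = GM = 6.674×10⁻¹¹ × 7.348×10²² = 4.904×10¹² m³/s².
r = 1827 km = 1.827×10⁶ m.
Kepler's third law: T = 2π√(r³/μ) = 2π√((1.827×10⁶)³ / 4.904×10¹²).
r³/μ = 1.244×10⁶ s², so T = 2π × 1.115×10³ = 7.007×10³ s.

T ≈ 7010 s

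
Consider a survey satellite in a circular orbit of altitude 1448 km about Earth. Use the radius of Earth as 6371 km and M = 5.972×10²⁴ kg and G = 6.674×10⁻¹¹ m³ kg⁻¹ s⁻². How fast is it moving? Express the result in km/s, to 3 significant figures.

μ = GM = 6.674×10⁻¹¹ × 5.972×10²⁴ = 3.986×10¹⁴ m³/s².
r = 6371 + 1448 = 7819.0 km = 7.8190×10⁶ m.
For a circular orbit v = √(μ/r) = √(3.986×10¹⁴ / 7.819×10⁶) = √(5.097×10⁷) = 7140 m/s.
That is 7.140 km/s.

v ≈ 7.14 km/s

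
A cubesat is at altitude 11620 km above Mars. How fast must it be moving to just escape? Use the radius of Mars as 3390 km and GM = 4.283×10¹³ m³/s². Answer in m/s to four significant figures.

v_esc ≈ 2389 m/s

r = 3390 + 11620 = 15010 km = 1.5010×10⁷ m.
Escape speed v_esc = √(2μ/r) = √(2 × 4.283×10¹³ / 1.501×10⁷) = √(5.707×10⁶) = 2389 m/s.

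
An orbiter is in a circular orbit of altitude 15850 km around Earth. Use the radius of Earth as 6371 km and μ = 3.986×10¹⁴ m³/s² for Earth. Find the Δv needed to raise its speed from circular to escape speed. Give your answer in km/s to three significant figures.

r = 6371 + 15850 = 22221 km = 2.2221×10⁷ m.
Circular speed v_c = √(μ/r) = 4235 m/s.
Escape speed v_esc = √(2μ/r) = √2 × v_c = 5990 m/s.
Δv = v_esc − v_c = 1754 m/s = 1.754 km/s.

Δv ≈ 1.75 km/s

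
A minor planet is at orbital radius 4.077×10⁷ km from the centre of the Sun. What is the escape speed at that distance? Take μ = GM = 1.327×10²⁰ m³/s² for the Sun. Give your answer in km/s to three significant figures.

v_esc ≈ 80.7 km/s

r = 4.077×10⁷ km = 4.077×10¹⁰ m.
Escape speed v_esc = √(2μ/r) = √(2 × 1.327×10²⁰ / 4.077×10¹⁰) = √(6.510×10⁹) = 80680 m/s.
= 80.68 km/s.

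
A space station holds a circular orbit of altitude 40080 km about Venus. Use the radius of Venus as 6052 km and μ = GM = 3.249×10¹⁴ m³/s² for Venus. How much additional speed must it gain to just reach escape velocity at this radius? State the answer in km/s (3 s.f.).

r = 6052 + 40080 = 46132 km = 4.6132×10⁷ m.
Circular speed v_c = √(μ/r) = 2654 m/s.
Escape speed v_esc = √(2μ/r) = √2 × v_c = 3753 m/s.
Δv = v_esc − v_c = 1099 m/s = 1.099 km/s.

Δv ≈ 1.10 km/s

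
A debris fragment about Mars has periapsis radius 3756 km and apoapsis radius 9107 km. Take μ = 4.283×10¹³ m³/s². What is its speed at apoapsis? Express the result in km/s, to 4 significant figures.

Semi-major axis a = (r_p + r_a)/2 = 6431.5 km = 6.432×10⁶ m.
Vis-viva: v² = μ(2/r − 1/a) = 4.283×10¹³ × (2.196×10⁻⁷ − 1.555×10⁻⁷) = 2.747×10⁶ m²/s².
v = 1657 m/s = 1.657 km/s.

v ≈ 1.657 km/s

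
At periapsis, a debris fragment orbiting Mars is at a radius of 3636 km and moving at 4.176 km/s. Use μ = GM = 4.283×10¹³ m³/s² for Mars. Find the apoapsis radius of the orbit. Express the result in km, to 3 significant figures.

apoapsis radius ≈ 10400 km

r_p = 3.636×10⁶ m.
Specific energy ε = v²/2 − μ/r = -3.060×10⁶ J/kg, so a = −μ/(2ε) = 6.999×10⁶ m.
The apsides satisfy r_p + r_a = 2a, so the apoapsis radius is 2a − r_p = 1.036×10⁷ m = 10361 km.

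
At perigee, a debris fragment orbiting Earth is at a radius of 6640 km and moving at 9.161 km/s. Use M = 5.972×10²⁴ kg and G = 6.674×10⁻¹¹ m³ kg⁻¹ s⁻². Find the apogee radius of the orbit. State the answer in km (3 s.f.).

μ = GM = 6.674×10⁻¹¹ × 5.972×10²⁴ = 3.986×10¹⁴ m³/s².
r_p = 6.640×10⁶ m.
Specific energy ε = v²/2 − μ/r = -1.806×10⁷ J/kg, so a = −μ/(2ε) = 1.103×10⁷ m.
The apsides satisfy r_p + r_a = 2a, so the apogee radius is 2a − r_p = 1.542×10⁷ m = 15425 km.

apogee radius ≈ 15400 km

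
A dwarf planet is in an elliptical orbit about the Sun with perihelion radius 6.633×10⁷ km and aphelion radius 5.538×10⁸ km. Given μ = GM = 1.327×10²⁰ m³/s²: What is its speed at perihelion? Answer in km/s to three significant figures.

Semi-major axis a = (r_p + r_a)/2 = 3.1006×10⁸ km = 3.101×10¹¹ m.
Vis-viva: v² = μ(2/r − 1/a) = 1.327×10²⁰ × (3.015×10⁻¹¹ − 3.225×10⁻¹²) = 3.573×10⁹ m²/s².
v = 59780 m/s = 59.78 km/s.

v ≈ 59.8 km/s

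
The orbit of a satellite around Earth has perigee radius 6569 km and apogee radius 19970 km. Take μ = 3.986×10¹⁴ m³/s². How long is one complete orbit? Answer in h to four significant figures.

T ≈ 4.226 h

Semi-major axis a = (r_p + r_a)/2 = (6569.0 + 19970)/2 = 13270 km = 1.327×10⁷ m.
By Kepler's third law T = 2π√(a³/μ) = 2π × 2.421×10³ = 1.521×10⁴ s.
= 4.226 h.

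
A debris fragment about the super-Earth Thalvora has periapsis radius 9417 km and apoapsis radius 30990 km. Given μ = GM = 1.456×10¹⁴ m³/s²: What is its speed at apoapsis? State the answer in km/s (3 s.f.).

v ≈ 1.48 km/s

Semi-major axis a = (r_p + r_a)/2 = 20204 km = 2.020×10⁷ m.
Vis-viva: v² = μ(2/r − 1/a) = 1.456×10¹⁴ × (6.454×10⁻⁸ − 4.950×10⁻⁸) = 2.190×10⁶ m²/s².
v = 1480 m/s = 1.480 km/s.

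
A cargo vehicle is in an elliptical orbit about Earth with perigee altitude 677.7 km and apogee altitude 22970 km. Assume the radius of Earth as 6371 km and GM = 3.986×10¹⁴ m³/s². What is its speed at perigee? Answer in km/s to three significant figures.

v ≈ 9.55 km/s

r_p = 6371 + 677.7 = 7048.7 km = 7.0487×10⁶ m.
r_a = 6371 + 22970 = 29341 km = 2.9341×10⁷ m.
Semi-major axis a = (r_p + r_a)/2 = 18195 km = 1.819×10⁷ m.
Vis-viva: v² = μ(2/r − 1/a) = 3.986×10¹⁴ × (2.837×10⁻⁷ − 5.496×10⁻⁸) = 9.119×10⁷ m²/s².
v = 9549 m/s = 9.549 km/s.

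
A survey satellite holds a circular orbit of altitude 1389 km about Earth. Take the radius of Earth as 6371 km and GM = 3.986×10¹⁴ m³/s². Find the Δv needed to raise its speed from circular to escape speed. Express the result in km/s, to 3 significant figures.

Δv ≈ 2.97 km/s

r = 6371 + 1389 = 7760.0 km = 7.7600×10⁶ m.
Circular speed v_c = √(μ/r) = 7167 m/s.
Escape speed v_esc = √(2μ/r) = √2 × v_c = 10140 m/s.
Δv = v_esc − v_c = 2969 m/s = 2.969 km/s.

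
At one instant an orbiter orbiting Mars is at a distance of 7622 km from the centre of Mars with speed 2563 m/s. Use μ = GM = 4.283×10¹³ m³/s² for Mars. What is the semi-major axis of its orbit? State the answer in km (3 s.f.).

r = 7.622×10⁶ m.
Specific orbital energy ε = v²/2 − μ/r = (2563)²/2 − 4.283×10¹³/7.622×10⁶ = -2.335×10⁶ J/kg.
Since ε = −μ/(2a), a = −μ/(2ε) = 9.172×10⁶ m = 9172.2 km.

a ≈ 9170 km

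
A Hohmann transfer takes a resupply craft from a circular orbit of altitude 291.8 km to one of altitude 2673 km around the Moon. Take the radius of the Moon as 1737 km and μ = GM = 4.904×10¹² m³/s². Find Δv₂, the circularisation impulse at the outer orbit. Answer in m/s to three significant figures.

r₁ = 1737 + 291.8 = 2028.8 km = 2.0288×10⁶ m.
r₂ = 1737 + 2673 = 4410.0 km = 4.4100×10⁶ m.
Transfer ellipse a_t = (r₁ + r₂)/2 = 3.219×10⁶ m.
At r₁: circular v_c1 = √(μ/r₁) = 1555 m/s; transfer-perilune v_p = √[μ(2/r₁ − 1/a_t)] = 1820 m/s.
At r₂: circular v_c2 = √(μ/r₂) = 1055 m/s; transfer-apolune v_a = √[μ(2/r₂ − 1/a_t)] = 837.1 m/s.
Δv₂ = v_c2 − v_a = 217.4 m/s.

Δv ≈ 217 m/s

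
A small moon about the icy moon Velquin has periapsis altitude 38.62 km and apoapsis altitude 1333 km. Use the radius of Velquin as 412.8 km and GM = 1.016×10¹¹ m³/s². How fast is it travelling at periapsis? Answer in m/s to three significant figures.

r_p = 412.8 + 38.62 = 451.42 km = 4.5142×10⁵ m.
r_a = 412.8 + 1333 = 1745.8 km = 1.7458×10⁶ m.
Semi-major axis a = (r_p + r_a)/2 = 1098.6 km = 1.099×10⁶ m.
Vis-viva: v² = μ(2/r − 1/a) = 1.016×10¹¹ × (4.430×10⁻⁶ − 9.102×10⁻⁷) = 3.577×10⁵ m²/s².
v = 598.0 m/s.

v ≈ 598 m/s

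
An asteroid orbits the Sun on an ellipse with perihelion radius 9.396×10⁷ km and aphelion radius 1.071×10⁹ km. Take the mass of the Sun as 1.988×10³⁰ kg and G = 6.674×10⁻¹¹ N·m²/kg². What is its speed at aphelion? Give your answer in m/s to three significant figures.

μ = GM = 6.674×10⁻¹¹ × 1.988×10³⁰ = 1.327×10²⁰ m³/s².
Semi-major axis a = (r_p + r_a)/2 = 5.8248×10⁸ km = 5.825×10¹¹ m.
Vis-viva: v² = μ(2/r − 1/a) = 1.327×10²⁰ × (1.867×10⁻¹² − 1.717×10⁻¹²) = 1.998×10⁷ m²/s².
v = 4470 m/s.

v ≈ 4470 m/s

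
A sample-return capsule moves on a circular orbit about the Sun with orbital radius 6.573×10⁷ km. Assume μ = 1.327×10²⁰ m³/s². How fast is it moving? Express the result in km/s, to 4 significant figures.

r = 6.573×10⁷ km = 6.573×10¹⁰ m.
For a circular orbit v = √(μ/r) = √(1.327×10²⁰ / 6.573×10¹⁰) = √(2.019×10⁹) = 44930 m/s.
That is 44.93 km/s.

v ≈ 44.93 km/s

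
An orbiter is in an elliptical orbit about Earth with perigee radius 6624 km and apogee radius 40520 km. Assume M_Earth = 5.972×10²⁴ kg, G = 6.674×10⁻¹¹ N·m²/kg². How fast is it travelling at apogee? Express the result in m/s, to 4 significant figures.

v ≈ 1663 m/s

μ = GM = 6.674×10⁻¹¹ × 5.972×10²⁴ = 3.986×10¹⁴ m³/s².
Semi-major axis a = (r_p + r_a)/2 = 23572 km = 2.357×10⁷ m.
Vis-viva: v² = μ(2/r − 1/a) = 3.986×10¹⁴ × (4.936×10⁻⁸ − 4.242×10⁻⁸) = 2.764×10⁶ m²/s².
v = 1663 m/s.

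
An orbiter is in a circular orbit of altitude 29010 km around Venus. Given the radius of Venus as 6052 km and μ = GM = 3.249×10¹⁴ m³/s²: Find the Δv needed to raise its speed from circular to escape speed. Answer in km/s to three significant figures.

Δv ≈ 1.26 km/s

r = 6052 + 29010 = 35062 km = 3.5062×10⁷ m.
Circular speed v_c = √(μ/r) = 3044 m/s.
Escape speed v_esc = √(2μ/r) = √2 × v_c = 4305 m/s.
Δv = v_esc − v_c = 1261 m/s = 1.261 km/s.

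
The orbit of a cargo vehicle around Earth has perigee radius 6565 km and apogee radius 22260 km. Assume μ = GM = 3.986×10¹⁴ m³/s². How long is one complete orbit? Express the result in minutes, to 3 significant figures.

T ≈ 287 minutes

Semi-major axis a = (r_p + r_a)/2 = (6565.0 + 22260)/2 = 14412 km = 1.441×10⁷ m.
By Kepler's third law T = 2π√(a³/μ) = 2π × 2.741×10³ = 1.722×10⁴ s.
= 287.0 minutes.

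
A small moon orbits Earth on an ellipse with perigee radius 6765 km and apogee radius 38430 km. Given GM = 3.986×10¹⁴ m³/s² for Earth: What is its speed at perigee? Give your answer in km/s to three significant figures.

v ≈ 10.0 km/s

Semi-major axis a = (r_p + r_a)/2 = 22598 km = 2.260×10⁷ m.
Vis-viva: v² = μ(2/r − 1/a) = 3.986×10¹⁴ × (2.956×10⁻⁷ − 4.425×10⁻⁸) = 1.002×10⁸ m²/s².
v = 10010 m/s = 10.01 km/s.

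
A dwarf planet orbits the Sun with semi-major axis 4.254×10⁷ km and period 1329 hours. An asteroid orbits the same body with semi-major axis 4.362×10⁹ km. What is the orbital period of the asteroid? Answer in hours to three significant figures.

Kepler's third law: T² ∝ a³, so T₂ = T₁ (a₂/a₁)^(3/2).
a₂/a₁ = 102.5, (a₂/a₁)^(3/2) = 1038.
T₂ = 1329 × 1038 = 1.380×10⁶ hours.

T₂ ≈ 1.38×10⁶ hours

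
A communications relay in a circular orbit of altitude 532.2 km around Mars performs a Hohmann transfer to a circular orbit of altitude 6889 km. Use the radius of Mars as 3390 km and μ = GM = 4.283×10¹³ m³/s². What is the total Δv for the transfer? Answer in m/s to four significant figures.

Δv_total ≈ 1196 m/s

r₁ = 3390 + 532.2 = 3922.2 km = 3.9222×10⁶ m.
r₂ = 3390 + 6889 = 10279 km = 1.0279×10⁷ m.
Transfer ellipse a_t = (r₁ + r₂)/2 = 7.101×10⁶ m.
At r₁: circular v_c1 = √(μ/r₁) = 3305 m/s; transfer-periapsis v_p = √[μ(2/r₁ − 1/a_t)] = 3976 m/s.
Δv₁ = v_p − v_c1 = 671.4 m/s.
At r₂: circular v_c2 = √(μ/r₂) = 2041 m/s; transfer-apoapsis v_a = √[μ(2/r₂ − 1/a_t)] = 1517 m/s.
Δv₂ = v_c2 − v_a = 524.2 m/s.
Total Δv = Δv₁ + Δv₂ = 1196 m/s.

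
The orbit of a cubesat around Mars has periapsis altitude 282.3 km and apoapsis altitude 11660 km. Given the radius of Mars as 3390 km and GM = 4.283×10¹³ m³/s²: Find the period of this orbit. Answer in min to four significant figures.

T ≈ 458.3 min

r_p = 3390 + 282.3 = 3672.3 km = 3.6723×10⁶ m.
r_a = 3390 + 11660 = 15050 km = 1.5050×10⁷ m.
Semi-major axis a = (r_p + r_a)/2 = (3672.3 + 15050)/2 = 9361.1 km = 9.361×10⁶ m.
By Kepler's third law T = 2π√(a³/μ) = 2π × 4.376×10³ = 2.750×10⁴ s.
= 458.3 min.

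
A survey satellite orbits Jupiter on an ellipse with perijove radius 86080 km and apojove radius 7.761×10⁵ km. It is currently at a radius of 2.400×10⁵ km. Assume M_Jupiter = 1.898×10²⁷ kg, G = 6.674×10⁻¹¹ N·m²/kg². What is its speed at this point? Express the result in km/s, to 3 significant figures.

v ≈ 27.6 km/s

μ = GM = 6.674×10⁻¹¹ × 1.898×10²⁷ = 1.267×10¹⁷ m³/s².
Semi-major axis a = (r_p + r_a)/2 = 4.3109×10⁵ km = 4.311×10⁸ m.
Vis-viva: v² = μ(2/r − 1/a) = 1.267×10¹⁷ × (8.333×10⁻⁹ − 2.320×10⁻⁹) = 7.618×10⁸ m²/s².
v = 27600 m/s = 27.60 km/s.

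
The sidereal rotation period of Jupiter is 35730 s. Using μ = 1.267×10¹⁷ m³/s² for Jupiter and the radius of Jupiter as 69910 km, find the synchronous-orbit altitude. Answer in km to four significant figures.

A synchronous orbit has period T, so by Kepler's third law a = (μT²/4π²)^(1/3).
μT²/4π² = 1.267×10¹⁷ × (3.573×10⁴)² / 39.48 = 4.097×10²⁴ m³.
a = 1.600×10⁸ m = 1.6002×10⁵ km.
Altitude h = a − R = 1.6002×10⁵ − 69910 = 90105 km.

h_sync ≈ 90110 km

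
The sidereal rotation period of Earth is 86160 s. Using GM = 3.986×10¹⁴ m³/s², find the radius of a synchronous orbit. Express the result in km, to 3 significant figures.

r_sync ≈ 42200 km

A synchronous orbit has period T, so by Kepler's third law a = (μT²/4π²)^(1/3).
μT²/4π² = 3.986×10¹⁴ × (8.616×10⁴)² / 39.48 = 7.495×10²² m³.
a = 4.216×10⁷ m = 42163 km.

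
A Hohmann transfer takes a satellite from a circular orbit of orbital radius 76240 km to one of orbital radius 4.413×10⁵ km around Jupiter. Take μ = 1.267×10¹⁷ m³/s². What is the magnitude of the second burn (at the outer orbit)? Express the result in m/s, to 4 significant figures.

Δv ≈ 7747 m/s

r₁ = 76240 km = 7.624×10⁷ m.
r₂ = 4.413×10⁵ km = 4.413×10⁸ m.
Transfer ellipse a_t = (r₁ + r₂)/2 = 2.588×10⁸ m.
At r₁: circular v_c1 = √(μ/r₁) = 40770 m/s; transfer-perijove v_p = √[μ(2/r₁ − 1/a_t)] = 53240 m/s.
At r₂: circular v_c2 = √(μ/r₂) = 16940 m/s; transfer-apojove v_a = √[μ(2/r₂ − 1/a_t)] = 9197 m/s.
Δv₂ = v_c2 − v_a = 7747 m/s.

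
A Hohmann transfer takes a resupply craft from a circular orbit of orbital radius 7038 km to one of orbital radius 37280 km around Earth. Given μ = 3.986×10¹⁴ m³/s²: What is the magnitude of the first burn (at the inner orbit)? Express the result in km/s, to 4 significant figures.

r₁ = 7038 km = 7.038×10⁶ m.
r₂ = 37280 km = 3.728×10⁷ m.
Transfer ellipse a_t = (r₁ + r₂)/2 = 2.216×10⁷ m.
At r₁: circular v_c1 = √(μ/r₁) = 7526 m/s; transfer-perigee v_p = √[μ(2/r₁ − 1/a_t)] = 9761 m/s.
Δv₁ = v_p − v_c1 = 2236 m/s.
= 2.236 km/s.

Δv ≈ 2.236 km/s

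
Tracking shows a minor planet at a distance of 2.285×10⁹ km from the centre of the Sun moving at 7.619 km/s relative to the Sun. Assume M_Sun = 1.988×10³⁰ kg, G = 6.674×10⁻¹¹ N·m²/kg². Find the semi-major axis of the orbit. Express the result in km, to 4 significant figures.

μ = GM = 6.674×10⁻¹¹ × 1.988×10³⁰ = 1.327×10²⁰ m³/s².
r = 2.285×10¹² m.
Vis-viva rearranged: 1/a = 2/r − v²/μ = 8.753×10⁻¹³ − 4.375×10⁻¹³ = 4.378×10⁻¹³ m⁻¹.
a = 2.284×10¹² m = 2.2844×10⁹ km.

a ≈ 2.284×10⁹ km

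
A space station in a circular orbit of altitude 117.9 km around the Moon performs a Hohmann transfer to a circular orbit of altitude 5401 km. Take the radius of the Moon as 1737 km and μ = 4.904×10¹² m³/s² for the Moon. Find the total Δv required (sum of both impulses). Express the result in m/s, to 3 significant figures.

r₁ = 1737 + 117.9 = 1854.9 km = 1.8549×10⁶ m.
r₂ = 1737 + 5401 = 7138.0 km = 7.1380×10⁶ m.
Transfer ellipse a_t = (r₁ + r₂)/2 = 4.496×10⁶ m.
At r₁: circular v_c1 = √(μ/r₁) = 1626 m/s; transfer-perilune v_p = √[μ(2/r₁ − 1/a_t)] = 2049 m/s.
Δv₁ = v_p − v_c1 = 422.7 m/s.
At r₂: circular v_c2 = √(μ/r₂) = 828.9 m/s; transfer-apolune v_a = √[μ(2/r₂ − 1/a_t)] = 532.4 m/s.
Δv₂ = v_c2 − v_a = 296.5 m/s.
Total Δv = Δv₁ + Δv₂ = 719.2 m/s.

Δv_total ≈ 719 m/s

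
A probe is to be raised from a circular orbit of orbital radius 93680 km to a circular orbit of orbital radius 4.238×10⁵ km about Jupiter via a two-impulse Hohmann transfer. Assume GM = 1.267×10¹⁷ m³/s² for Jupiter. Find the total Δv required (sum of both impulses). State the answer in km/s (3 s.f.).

r₁ = 93680 km = 9.368×10⁷ m.
r₂ = 4.238×10⁵ km = 4.238×10⁸ m.
Transfer ellipse a_t = (r₁ + r₂)/2 = 2.587×10⁸ m.
At r₁: circular v_c1 = √(μ/r₁) = 36780 m/s; transfer-perijove v_p = √[μ(2/r₁ − 1/a_t)] = 47070 m/s.
Δv₁ = v_p − v_c1 = 10290 m/s.
At r₂: circular v_c2 = √(μ/r₂) = 17290 m/s; transfer-apojove v_a = √[μ(2/r₂ − 1/a_t)] = 10400 m/s.
Δv₂ = v_c2 − v_a = 6887 m/s.
Total Δv = Δv₁ + Δv₂ = 17180 m/s = 17.18 km/s.

Δv_total ≈ 17.2 km/s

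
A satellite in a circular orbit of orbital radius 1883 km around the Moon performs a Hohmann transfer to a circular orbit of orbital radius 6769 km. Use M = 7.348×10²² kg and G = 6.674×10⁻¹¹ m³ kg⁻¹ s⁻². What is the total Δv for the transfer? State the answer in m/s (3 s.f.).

μ = GM = 6.674×10⁻¹¹ × 7.348×10²² = 4.904×10¹² m³/s².
r₁ = 1883 km = 1.883×10⁶ m.
r₂ = 6769 km = 6.769×10⁶ m.
Transfer ellipse a_t = (r₁ + r₂)/2 = 4.326×10⁶ m.
At r₁: circular v_c1 = √(μ/r₁) = 1614 m/s; transfer-perilune v_p = √[μ(2/r₁ − 1/a_t)] = 2019 m/s.
Δv₁ = v_p − v_c1 = 404.9 m/s.
At r₂: circular v_c2 = √(μ/r₂) = 851.2 m/s; transfer-apolune v_a = √[μ(2/r₂ − 1/a_t)] = 561.6 m/s.
Δv₂ = v_c2 − v_a = 289.6 m/s.
Total Δv = Δv₁ + Δv₂ = 694.5 m/s.

Δv_total ≈ 694 m/s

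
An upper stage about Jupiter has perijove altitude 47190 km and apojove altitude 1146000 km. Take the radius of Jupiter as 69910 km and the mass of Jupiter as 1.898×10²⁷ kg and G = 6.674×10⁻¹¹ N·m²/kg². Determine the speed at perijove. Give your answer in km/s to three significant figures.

v ≈ 44.4 km/s

μ = GM = 6.674×10⁻¹¹ × 1.898×10²⁷ = 1.267×10¹⁷ m³/s².
r_p = 69910 + 47190 = 117100 km = 1.1710×10⁸ m.
r_a = 69910 + 1146000 = 1215900 km = 1.2159×10⁹ m.
Semi-major axis a = (r_p + r_a)/2 = 6.6650×10⁵ km = 6.665×10⁸ m.
Vis-viva: v² = μ(2/r − 1/a) = 1.267×10¹⁷ × (1.708×10⁻⁸ − 1.500×10⁻⁹) = 1.973×10⁹ m²/s².
v = 44420 m/s = 44.42 km/s.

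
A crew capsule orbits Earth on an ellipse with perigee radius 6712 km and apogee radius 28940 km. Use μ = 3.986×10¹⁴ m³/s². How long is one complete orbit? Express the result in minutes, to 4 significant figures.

Semi-major axis a = (r_p + r_a)/2 = (6712.0 + 28940)/2 = 17826 km = 1.783×10⁷ m.
By Kepler's third law T = 2π√(a³/μ) = 2π × 3.770×10³ = 2.369×10⁴ s.
= 394.8 minutes.

T ≈ 394.8 minutes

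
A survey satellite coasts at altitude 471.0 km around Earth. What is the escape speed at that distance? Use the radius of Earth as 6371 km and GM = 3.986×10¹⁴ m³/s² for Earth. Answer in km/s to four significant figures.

v_esc ≈ 10.79 km/s

r = 6371 + 471.0 = 6842.0 km = 6.8420×10⁶ m.
Escape speed v_esc = √(2μ/r) = √(2 × 3.986×10¹⁴ / 6.842×10⁶) = √(1.165×10⁸) = 10790 m/s.
= 10.79 km/s.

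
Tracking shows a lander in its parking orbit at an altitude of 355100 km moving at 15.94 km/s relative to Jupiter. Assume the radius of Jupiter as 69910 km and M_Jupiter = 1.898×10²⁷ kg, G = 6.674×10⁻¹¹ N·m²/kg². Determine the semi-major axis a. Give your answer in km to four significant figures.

μ = GM = 6.674×10⁻¹¹ × 1.898×10²⁷ = 1.267×10¹⁷ m³/s².
r = 69910 + 355100 = 4.2501×10⁵ km = 4.250×10⁸ m.
Specific orbital energy ε = v²/2 − μ/r = (15940)²/2 − 1.267×10¹⁷/4.250×10⁸ = -1.710×10⁸ J/kg.
Since ε = −μ/(2a), a = −μ/(2ε) = 3.704×10⁸ m = 3.7038×10⁵ km.

a ≈ 3.704×10⁵ km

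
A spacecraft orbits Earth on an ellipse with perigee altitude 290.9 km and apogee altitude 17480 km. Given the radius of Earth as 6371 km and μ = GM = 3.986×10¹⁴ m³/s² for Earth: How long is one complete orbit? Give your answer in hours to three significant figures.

r_p = 6371 + 290.9 = 6661.9 km = 6.6619×10⁶ m.
r_a = 6371 + 17480 = 23851 km = 2.3851×10⁷ m.
Semi-major axis a = (r_p + r_a)/2 = (6661.9 + 23851)/2 = 15256 km = 1.526×10⁷ m.
By Kepler's third law T = 2π√(a³/μ) = 2π × 2.985×10³ = 1.875×10⁴ s.
= 5.209 hours.

T ≈ 5.21 hours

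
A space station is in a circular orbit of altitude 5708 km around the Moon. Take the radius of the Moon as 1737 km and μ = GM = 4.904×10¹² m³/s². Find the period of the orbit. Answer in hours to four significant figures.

T ≈ 16.01 hours

r = 1737 + 5708 = 7445.0 km = 7.4450×10⁶ m.
Kepler's third law: T = 2π√(r³/μ) = 2π√((7.445×10⁶)³ / 4.904×10¹²).
r³/μ = 8.415×10⁷ s², so T = 2π × 9.173×10³ = 5.764×10⁴ s.
Converting: 5.764×10⁴ s ÷ 3600 = 16.01 hours.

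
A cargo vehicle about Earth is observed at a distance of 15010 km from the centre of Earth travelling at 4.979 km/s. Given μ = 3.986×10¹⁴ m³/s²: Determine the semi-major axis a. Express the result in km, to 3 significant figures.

r = 1.501×10⁷ m.
Vis-viva rearranged: 1/a = 2/r − v²/μ = 1.332×10⁻⁷ − 6.219×10⁻⁸ = 7.105×10⁻⁸ m⁻¹.
a = 1.407×10⁷ m = 14074 km.

a ≈ 14100 km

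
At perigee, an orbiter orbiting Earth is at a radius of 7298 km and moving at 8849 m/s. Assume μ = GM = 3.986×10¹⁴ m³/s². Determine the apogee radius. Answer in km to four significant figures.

r_p = 7.298×10⁶ m.
Specific energy ε = v²/2 − μ/r = -1.547×10⁷ J/kg, so a = −μ/(2ε) = 1.289×10⁷ m.
The apsides satisfy r_p + r_a = 2a, so the apogee radius is 2a − r_p = 1.848×10⁷ m = 18476 km.

apogee radius ≈ 18480 km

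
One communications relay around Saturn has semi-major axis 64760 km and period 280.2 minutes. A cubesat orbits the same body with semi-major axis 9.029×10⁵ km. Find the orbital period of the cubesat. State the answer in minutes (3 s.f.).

T₂ ≈ 14600 minutes

Kepler's third law: T² ∝ a³, so T₂ = T₁ (a₂/a₁)^(3/2).
a₂/a₁ = 13.94, (a₂/a₁)^(3/2) = 52.06.
T₂ = 280.2 × 52.06 = 14590 minutes.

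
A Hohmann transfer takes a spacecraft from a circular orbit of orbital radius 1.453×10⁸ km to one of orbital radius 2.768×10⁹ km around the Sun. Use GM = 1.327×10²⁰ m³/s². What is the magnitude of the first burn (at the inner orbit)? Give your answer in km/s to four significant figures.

Δv ≈ 11.44 km/s

r₁ = 1.453×10⁸ km = 1.453×10¹¹ m.
r₂ = 2.768×10⁹ km = 2.768×10¹² m.
Transfer ellipse a_t = (r₁ + r₂)/2 = 1.457×10¹² m.
At r₁: circular v_c1 = √(μ/r₁) = 30220 m/s; transfer-perihelion v_p = √[μ(2/r₁ − 1/a_t)] = 41660 m/s.
Δv₁ = v_p − v_c1 = 11440 m/s.
= 11.44 km/s.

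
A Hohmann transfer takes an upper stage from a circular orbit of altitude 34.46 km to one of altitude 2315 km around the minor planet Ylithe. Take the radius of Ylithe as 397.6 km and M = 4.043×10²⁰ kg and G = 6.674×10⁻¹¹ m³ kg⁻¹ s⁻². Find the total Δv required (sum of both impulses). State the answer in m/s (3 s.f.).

μ = GM = 6.674×10⁻¹¹ × 4.043×10²⁰ = 2.698×10¹⁰ m³/s².
r₁ = 397.6 + 34.46 = 432.06 km = 4.3206×10⁵ m.
r₂ = 397.6 + 2315 = 2712.6 km = 2.7126×10⁶ m.
Transfer ellipse a_t = (r₁ + r₂)/2 = 1.572×10⁶ m.
At r₁: circular v_c1 = √(μ/r₁) = 249.9 m/s; transfer-periapsis v_p = √[μ(2/r₁ − 1/a_t)] = 328.2 m/s.
Δv₁ = v_p − v_c1 = 78.34 m/s.
At r₂: circular v_c2 = √(μ/r₂) = 99.74 m/s; transfer-apoapsis v_a = √[μ(2/r₂ − 1/a_t)] = 52.28 m/s.
Δv₂ = v_c2 − v_a = 47.45 m/s.
Total Δv = Δv₁ + Δv₂ = 125.8 m/s.

Δv_total ≈ 126 m/s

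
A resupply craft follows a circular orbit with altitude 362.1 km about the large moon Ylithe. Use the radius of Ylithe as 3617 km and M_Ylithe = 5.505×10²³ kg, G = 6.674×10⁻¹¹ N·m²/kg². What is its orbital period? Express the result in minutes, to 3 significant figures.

μ = GM = 6.674×10⁻¹¹ × 5.505×10²³ = 3.674×10¹³ m³/s².
r = 3617 + 362.1 = 3979.1 km = 3.9791×10⁶ m.
Kepler's third law: T = 2π√(r³/μ) = 2π√((3.979×10⁶)³ / 3.674×10¹³).
r³/μ = 1.715×10⁶ s², so T = 2π × 1.310×10³ = 8.228×10³ s.
Converting: 8.228×10³ s ÷ 60.00 = 137.1 minutes.

T ≈ 137 minutes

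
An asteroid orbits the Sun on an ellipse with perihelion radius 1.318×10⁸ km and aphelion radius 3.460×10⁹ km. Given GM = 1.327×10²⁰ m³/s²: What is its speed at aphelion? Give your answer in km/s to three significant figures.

v ≈ 1.68 km/s

Semi-major axis a = (r_p + r_a)/2 = 1.7959×10⁹ km = 1.796×10¹² m.
Vis-viva: v² = μ(2/r − 1/a) = 1.327×10²⁰ × (5.780×10⁻¹³ − 5.568×10⁻¹³) = 2.815×10⁶ m²/s².
v = 1678 m/s = 1.678 km/s.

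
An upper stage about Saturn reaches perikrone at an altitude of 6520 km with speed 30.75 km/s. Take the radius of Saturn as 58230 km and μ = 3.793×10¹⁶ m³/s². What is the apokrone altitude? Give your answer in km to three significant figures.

apokrone altitude ≈ 2.13×10⁵ km

r_p = 58230 + 6520 = 64750 km = 6.475×10⁷ m.
Specific energy ε = v²/2 − μ/r = -1.130×10⁸ J/kg, so a = −μ/(2ε) = 1.678×10⁸ m.
The apsides satisfy r_p + r_a = 2a, so the apokrone radius is 2a − r_p = 2.709×10⁸ m = 2.7088×10⁵ km.
Apokrone altitude = 2.7088×10⁵ − 58230 = 2.1265×10⁵ km.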